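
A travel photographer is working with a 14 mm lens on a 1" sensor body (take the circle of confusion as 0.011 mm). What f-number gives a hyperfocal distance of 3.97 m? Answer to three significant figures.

f/4.50

Rearrange H = f²/(N·c) + f for N: N = f² / ((H − f)·c).
N = 14² / ((3970 − 14) × 0.011) = 196 / 43.52 ≈ 4.50.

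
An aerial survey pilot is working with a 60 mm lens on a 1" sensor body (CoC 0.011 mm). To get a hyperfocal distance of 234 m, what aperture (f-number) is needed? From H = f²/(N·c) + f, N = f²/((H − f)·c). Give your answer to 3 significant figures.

f/1.40

Rearrange H = f²/(N·c) + f for N: N = f² / ((H − f)·c).
N = 60² / ((234000 − 60) × 0.011) = 3600 / 2573 ≈ 1.40.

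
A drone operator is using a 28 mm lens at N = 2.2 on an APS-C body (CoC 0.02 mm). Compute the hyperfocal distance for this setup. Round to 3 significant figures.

Hyperfocal distance H = f²/(N·c) + f = 28²/(2.2 × 0.02) + 28 = 784/0.044 + 28 ≈ 17846.2 mm ≈ 17.8 m.

17.8 m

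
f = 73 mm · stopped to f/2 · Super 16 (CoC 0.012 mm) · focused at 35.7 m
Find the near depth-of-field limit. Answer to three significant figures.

30.8 m

Hyperfocal distance H = f²/(N·c) + f = 73²/(2 × 0.012) + 73 = 5329/0.024 + 73 ≈ 222114.7 mm ≈ 222.1 m.
Near limit Dn = s·(H − f)/(H + s − 2f) = 35700 × (222114.7 − 73) / (222114.7 + 35700 − 2 × 73) = 35700 × 222041.7 / 257668.7 ≈ 30764 mm ≈ 30.8 m.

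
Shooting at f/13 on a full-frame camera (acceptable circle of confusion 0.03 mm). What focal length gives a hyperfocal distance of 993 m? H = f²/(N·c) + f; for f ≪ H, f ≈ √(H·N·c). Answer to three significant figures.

From H = f²/(N·c) + f, with f ≪ H: f ≈ √(H·N·c) = √(993000 × 13 × 0.03) = √387270 ≈ 622.3 mm.
The +f correction barely moves this — solving exactly, f² + N·c·f − N·c·H = 0 ⇒ f = (−N·c + √((N·c)² + 4·N·c·H))/2 = (−0.39 + √1549080)/2 ≈ 622.12 mm, so f ≈ 622 mm.

622 mm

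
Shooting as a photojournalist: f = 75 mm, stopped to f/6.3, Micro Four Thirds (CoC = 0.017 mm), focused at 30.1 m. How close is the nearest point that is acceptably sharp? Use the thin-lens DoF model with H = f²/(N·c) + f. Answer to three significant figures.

19.2 m

Hyperfocal distance H = f²/(N·c) + f = 75²/(6.3 × 0.017) + 75 = 5625/0.1071 + 75 ≈ 52596.0 mm ≈ 52.60 m.
Near limit Dn = s·(H − f)/(H + s − 2f) = 30100 × (52596.0 − 75) / (52596.0 + 30100 − 2 × 75) = 30100 × 52521.0 / 82546.0 ≈ 19152 mm ≈ 19.2 m.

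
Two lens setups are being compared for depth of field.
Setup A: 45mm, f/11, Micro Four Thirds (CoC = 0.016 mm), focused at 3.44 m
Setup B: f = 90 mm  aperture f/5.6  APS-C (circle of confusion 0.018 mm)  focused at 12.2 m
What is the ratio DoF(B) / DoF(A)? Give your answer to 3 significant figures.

1.69

Setup A: H = 45²/(11×0.016) + 45 ≈ 11550.7 mm; DoF = Df − Dn = 4879.9 − 2656.2 ≈ 2223.7 mm.
Setup B: H = 90²/(5.6×0.018) + 90 ≈ 80447.1 mm; DoF = Df − Dn = 14364.8 − 10602.2 ≈ 3762.6 mm.
Ratio = 3762.6 / 2223.7 ≈ 1.69.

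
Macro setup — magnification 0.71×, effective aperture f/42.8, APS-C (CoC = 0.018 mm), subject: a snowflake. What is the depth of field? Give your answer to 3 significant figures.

At magnification m, DoF ≈ 2·N_eff·c/m² = 2 × 42.8 × 0.018 / 0.71² = 1.541 / 0.5041 ≈ 3.06 mm.

3.06 mm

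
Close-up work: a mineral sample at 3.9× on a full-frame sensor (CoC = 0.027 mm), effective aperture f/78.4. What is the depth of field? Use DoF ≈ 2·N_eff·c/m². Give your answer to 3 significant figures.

0.278 mm

At magnification m, DoF ≈ 2·N_eff·c/m² = 2 × 78.4 × 0.027 / 3.9² = 4.234 / 15.21 ≈ 0.278 mm.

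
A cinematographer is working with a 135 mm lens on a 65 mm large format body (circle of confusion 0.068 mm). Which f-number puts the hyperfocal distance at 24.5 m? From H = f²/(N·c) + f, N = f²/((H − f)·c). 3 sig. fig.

Rearrange H = f²/(N·c) + f for N: N = f² / ((H − f)·c).
N = 135² / ((24500 − 135) × 0.068) = 18225 / 1657 ≈ 11.

f/11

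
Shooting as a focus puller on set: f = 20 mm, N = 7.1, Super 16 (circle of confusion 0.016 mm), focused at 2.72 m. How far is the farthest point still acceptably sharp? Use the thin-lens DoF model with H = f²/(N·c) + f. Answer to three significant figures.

11.7 m

Hyperfocal distance H = f²/(N·c) + f = 20²/(7.1 × 0.016) + 20 = 400/0.1136 + 20 ≈ 3541.1 mm ≈ 3.541 m.
Far limit Df = s·(H − f)/(H − s) = 2720 × (3541.1 − 20) / (3541.1 − 2720) = 2720 × 3521.1 / 821.1 ≈ 11664 mm ≈ 11.7 m.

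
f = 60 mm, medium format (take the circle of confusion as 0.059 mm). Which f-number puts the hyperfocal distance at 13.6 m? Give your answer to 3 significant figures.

Rearrange H = f²/(N·c) + f for N: N = f² / ((H − f)·c).
N = 60² / ((13600 − 60) × 0.059) = 3600 / 798.9 ≈ 4.51.

f/4.51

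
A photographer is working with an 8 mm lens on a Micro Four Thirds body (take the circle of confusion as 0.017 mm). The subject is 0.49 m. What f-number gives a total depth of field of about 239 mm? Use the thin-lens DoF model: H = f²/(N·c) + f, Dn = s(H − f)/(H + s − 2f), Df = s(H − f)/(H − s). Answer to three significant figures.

f/1.80

Write h = H − f = f²/(N·c). The thin-lens limits are Dn = s·h/(h + (s−f)) and Df = s·h/(h − (s−f)), so DoF = Df − Dn = 2·s·(s−f)·h / (h² − (s−f)²).
That is a quadratic in h: DoF·h² − 2·s·(s−f)·h − DoF·(s−f)² = 0 ⇒ h = (s−f)·(s + √(s² + DoF²)) / DoF = 482 × (490 + √(490² + 239²)) / 239 = 482 × (490 + 545.180) / 239 ≈ 2087.7 mm.
Then N = f²/(c·h) = 8² / (0.017 × 2087.7) = 64 / 35.491 ≈ 1.80.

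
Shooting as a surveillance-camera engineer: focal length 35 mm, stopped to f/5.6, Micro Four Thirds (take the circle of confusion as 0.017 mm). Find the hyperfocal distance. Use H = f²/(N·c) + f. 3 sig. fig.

12.9 m

Hyperfocal distance H = f²/(N·c) + f = 35²/(5.6 × 0.017) + 35 = 1225/0.0952 + 35 ≈ 12902.6 mm ≈ 12.9 m.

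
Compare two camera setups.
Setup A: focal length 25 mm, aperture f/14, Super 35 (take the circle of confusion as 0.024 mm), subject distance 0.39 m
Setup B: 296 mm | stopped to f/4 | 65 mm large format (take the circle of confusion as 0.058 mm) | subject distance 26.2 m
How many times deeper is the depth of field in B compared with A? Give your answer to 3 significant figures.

22.7

Setup A: H = 25²/(14×0.024) + 25 ≈ 1885.1 mm; DoF = Df − Dn = 485.21 − 326.03 ≈ 159.18 mm.
Setup B: H = 296²/(4×0.058) + 296 ≈ 377951.2 mm; DoF = Df − Dn = 28129.4 − 24518.3 ≈ 3611.1 mm.
Ratio = 3611.1 / 159.18 ≈ 22.7.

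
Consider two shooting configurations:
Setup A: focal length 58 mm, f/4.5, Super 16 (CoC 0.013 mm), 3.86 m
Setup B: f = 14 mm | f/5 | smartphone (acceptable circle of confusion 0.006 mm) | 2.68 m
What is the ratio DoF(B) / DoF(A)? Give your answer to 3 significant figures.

Setup A: H = 58²/(4.5×0.013) + 58 ≈ 57562.3 mm; DoF = Df − Dn = 4133.28 − 3620.62 ≈ 512.66 mm.
Setup B: H = 14²/(5×0.006) + 14 ≈ 6547.3 mm; DoF = Df − Dn = 4527.5 − 1903.3 ≈ 2624.2 mm.
Ratio = 2624.2 / 512.66 ≈ 5.12.

5.12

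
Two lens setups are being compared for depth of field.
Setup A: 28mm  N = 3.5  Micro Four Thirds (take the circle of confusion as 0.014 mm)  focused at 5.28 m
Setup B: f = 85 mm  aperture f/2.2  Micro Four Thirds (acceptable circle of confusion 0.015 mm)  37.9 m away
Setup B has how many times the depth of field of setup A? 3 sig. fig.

3.47

Setup A: H = 28²/(3.5×0.014) + 28 ≈ 16028.0 mm; DoF = Df − Dn = 7860.1 − 3975.2 ≈ 3884.9 mm.
Setup B: H = 85²/(2.2×0.015) + 85 ≈ 219024.4 mm; DoF = Df − Dn = 45813 − 32318 ≈ 13495 mm.
Ratio = 13495 / 3884.9 ≈ 3.47.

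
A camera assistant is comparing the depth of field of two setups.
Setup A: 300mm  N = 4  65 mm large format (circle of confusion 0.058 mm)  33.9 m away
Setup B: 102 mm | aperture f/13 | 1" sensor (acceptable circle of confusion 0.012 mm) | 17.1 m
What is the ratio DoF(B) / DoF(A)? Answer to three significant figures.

Setup A: H = 300²/(4×0.058) + 300 ≈ 388231.0 mm; DoF = Df − Dn = 37114.6 − 31197.9 ≈ 5916.7 mm.
Setup B: H = 102²/(13×0.012) + 102 ≈ 66794.3 mm; DoF = Df − Dn = 22949.1 − 13626.9 ≈ 9322.2 mm.
Ratio = 9322.2 / 5916.7 ≈ 1.58.

1.58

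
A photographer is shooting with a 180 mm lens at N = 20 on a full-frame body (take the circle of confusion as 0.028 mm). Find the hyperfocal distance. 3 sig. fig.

58.0 m

Hyperfocal distance H = f²/(N·c) + f = 180²/(20 × 0.028) + 180 = 32400/0.56 + 180 ≈ 58037.1 mm ≈ 58.0 m.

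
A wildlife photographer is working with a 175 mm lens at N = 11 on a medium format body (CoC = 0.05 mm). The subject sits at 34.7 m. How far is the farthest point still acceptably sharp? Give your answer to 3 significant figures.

91.3 m

Hyperfocal distance H = f²/(N·c) + f = 175²/(11 × 0.05) + 175 = 30625/0.55 + 175 ≈ 55856.8 mm ≈ 55.86 m.
Far limit Df = s·(H − f)/(H − s) = 34700 × (55856.8 − 175) / (55856.8 − 34700) = 34700 × 55681.8 / 21156.8 ≈ 91326 mm ≈ 91.3 m.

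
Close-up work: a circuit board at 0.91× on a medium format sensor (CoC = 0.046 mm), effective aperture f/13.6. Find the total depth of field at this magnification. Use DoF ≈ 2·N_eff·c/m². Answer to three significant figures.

At magnification m, DoF ≈ 2·N_eff·c/m² = 2 × 13.6 × 0.046 / 0.91² = 1.251 / 0.8281 ≈ 1.51 mm.

1.51 mm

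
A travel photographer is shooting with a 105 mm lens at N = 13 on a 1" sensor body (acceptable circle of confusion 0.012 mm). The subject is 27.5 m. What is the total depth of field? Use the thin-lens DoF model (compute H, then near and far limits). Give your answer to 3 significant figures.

25.1 m

Hyperfocal distance H = f²/(N·c) + f = 105²/(13 × 0.012) + 105 = 11025/0.156 + 105 ≈ 70778.1 mm ≈ 70.78 m.
Near limit Dn = s·(H − f)/(H + s − 2f) = 27500 × (70778.1 − 105) / (70778.1 + 27500 − 2 × 105) = 27500 × 70673.1 / 98068.1 ≈ 19818 mm.
Far limit Df = s·(H − f)/(H − s) = 27500 × (70778.1 − 105) / (70778.1 − 27500) = 27500 × 70673.1 / 43278.1 ≈ 44907 mm.
Depth of field = Df − Dn = 44907 − 19818 ≈ 25089 mm ≈ 25.1 m.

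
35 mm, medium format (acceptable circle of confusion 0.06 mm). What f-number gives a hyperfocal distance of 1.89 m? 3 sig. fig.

Rearrange H = f²/(N·c) + f for N: N = f² / ((H − f)·c).
N = 35² / ((1890 − 35) × 0.06) = 1225 / 111.3 ≈ 11.

f/11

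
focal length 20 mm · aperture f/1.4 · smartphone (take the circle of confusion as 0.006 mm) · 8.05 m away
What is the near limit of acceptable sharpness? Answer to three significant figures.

6.89 m

Hyperfocal distance H = f²/(N·c) + f = 20²/(1.4 × 0.006) + 20 = 400/0.0084 + 20 ≈ 47639.0 mm ≈ 47.64 m.
Near limit Dn = s·(H − f)/(H + s − 2f) = 8050 × (47639.0 − 20) / (47639.0 + 8050 − 2 × 20) = 8050 × 47619.0 / 55649.0 ≈ 6888.4 mm ≈ 6.89 m.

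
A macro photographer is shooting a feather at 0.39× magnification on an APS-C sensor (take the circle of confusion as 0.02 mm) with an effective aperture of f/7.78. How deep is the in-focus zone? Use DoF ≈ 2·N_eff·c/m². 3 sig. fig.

2.05 mm

At magnification m, DoF ≈ 2·N_eff·c/m² = 2 × 7.78 × 0.02 / 0.39² = 0.3112 / 0.1521 ≈ 2.05 mm.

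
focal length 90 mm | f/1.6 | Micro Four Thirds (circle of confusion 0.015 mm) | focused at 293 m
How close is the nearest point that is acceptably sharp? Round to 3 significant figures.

157 m

Hyperfocal distance H = f²/(N·c) + f = 90²/(1.6 × 0.015) + 90 = 8100/0.024 + 90 ≈ 337590.0 mm ≈ 337.6 m.
Near limit Dn = s·(H − f)/(H + s − 2f) = 293000 × (337590.0 − 90) / (337590.0 + 293000 − 2 × 90) = 293000 × 337500.0 / 630410.0 ≈ 156862 mm ≈ 157 m.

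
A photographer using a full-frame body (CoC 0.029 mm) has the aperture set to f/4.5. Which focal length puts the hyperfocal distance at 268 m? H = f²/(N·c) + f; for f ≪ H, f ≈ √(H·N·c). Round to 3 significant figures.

187 mm

From H = f²/(N·c) + f, with f ≪ H: f ≈ √(H·N·c) = √(268000 × 4.5 × 0.029) = √34974 ≈ 187.0 mm.
The +f correction barely moves this — solving exactly, f² + N·c·f − N·c·H = 0 ⇒ f = (−N·c + √((N·c)² + 4·N·c·H))/2 = (−0.1305 + √139896)/2 ≈ 186.95 mm, so f ≈ 187 mm.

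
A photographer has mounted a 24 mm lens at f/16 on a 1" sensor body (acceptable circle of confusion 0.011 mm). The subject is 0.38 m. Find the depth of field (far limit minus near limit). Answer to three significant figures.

Hyperfocal distance H = f²/(N·c) + f = 24²/(16 × 0.011) + 24 = 576/0.176 + 24 ≈ 3296.7 mm ≈ 3.297 m.
Near limit Dn = s·(H − f)/(H + s − 2f) = 380 × (3296.7 − 24) / (3296.7 + 380 − 2 × 24) = 380 × 3272.7 / 3628.7 ≈ 342.720 mm.
Far limit Df = s·(H − f)/(H − s) = 380 × (3296.7 − 24) / (3296.7 − 380) = 380 × 3272.7 / 2916.7 ≈ 426.381 mm.
Depth of field = Df − Dn = 426.381 − 342.720 ≈ 83.661 mm.

83.7 mm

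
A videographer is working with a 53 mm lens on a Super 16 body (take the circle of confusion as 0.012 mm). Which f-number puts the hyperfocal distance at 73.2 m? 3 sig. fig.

Rearrange H = f²/(N·c) + f for N: N = f² / ((H − f)·c).
N = 53² / ((73200 − 53) × 0.012) = 2809 / 877.8 ≈ 3.20.

f/3.20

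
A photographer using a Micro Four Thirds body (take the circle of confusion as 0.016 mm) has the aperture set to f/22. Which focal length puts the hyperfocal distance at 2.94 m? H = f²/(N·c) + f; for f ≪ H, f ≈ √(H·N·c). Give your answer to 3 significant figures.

From H = f²/(N·c) + f, with f ≪ H: f ≈ √(H·N·c) = √(2940 × 22 × 0.016) = √1034.9 ≈ 32.17 mm.
Exact: f² + N·c·f − N·c·H = 0 ⇒ f = (−N·c + √((N·c)² + 4·N·c·H))/2 = (−0.352 + √4139.6)/2 ≈ 31.994 mm ≈ 32.0 mm.

32.0 mm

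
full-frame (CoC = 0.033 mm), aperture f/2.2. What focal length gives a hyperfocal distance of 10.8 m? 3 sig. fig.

From H = f²/(N·c) + f, with f ≪ H: f ≈ √(H·N·c) = √(10800 × 2.2 × 0.033) = √784.08 ≈ 28.00 mm.
The +f correction barely moves this — solving exactly, f² + N·c·f − N·c·H = 0 ⇒ f = (−N·c + √((N·c)² + 4·N·c·H))/2 = (−0.0726 + √3136.3)/2 ≈ 27.965 mm, so f ≈ 28.0 mm.

28.0 mm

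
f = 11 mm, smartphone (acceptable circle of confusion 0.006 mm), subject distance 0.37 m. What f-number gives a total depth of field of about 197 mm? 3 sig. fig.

Write h = H − f = f²/(N·c). The thin-lens limits are Dn = s·h/(h + (s−f)) and Df = s·h/(h − (s−f)), so DoF = Df − Dn = 2·s·(s−f)·h / (h² − (s−f)²).
That is a quadratic in h: DoF·h² − 2·s·(s−f)·h − DoF·(s−f)² = 0 ⇒ h = (s−f)·(s + √(s² + DoF²)) / DoF = 359 × (370 + √(370² + 197²)) / 197 = 359 × (370 + 419.177) / 197 ≈ 1438.1 mm.
Then N = f²/(c·h) = 11² / (0.006 × 1438.1) = 121 / 8.6289 ≈ 14.

f/14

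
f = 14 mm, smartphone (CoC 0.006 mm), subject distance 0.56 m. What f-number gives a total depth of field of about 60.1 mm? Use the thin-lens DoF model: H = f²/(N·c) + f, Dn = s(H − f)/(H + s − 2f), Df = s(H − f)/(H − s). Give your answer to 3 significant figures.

Write h = H − f = f²/(N·c). The thin-lens limits are Dn = s·h/(h + (s−f)) and Df = s·h/(h − (s−f)), so DoF = Df − Dn = 2·s·(s−f)·h / (h² − (s−f)²).
That is a quadratic in h: DoF·h² − 2·s·(s−f)·h − DoF·(s−f)² = 0 ⇒ h = (s−f)·(s + √(s² + DoF²)) / DoF = 546 × (560 + √(560² + 60.1²)) / 60.1 = 546 × (560 + 563.216) / 60.1 ≈ 10204 mm.
Then N = f²/(c·h) = 14² / (0.006 × 10204) = 196 / 61.226 ≈ 3.20.

f/3.20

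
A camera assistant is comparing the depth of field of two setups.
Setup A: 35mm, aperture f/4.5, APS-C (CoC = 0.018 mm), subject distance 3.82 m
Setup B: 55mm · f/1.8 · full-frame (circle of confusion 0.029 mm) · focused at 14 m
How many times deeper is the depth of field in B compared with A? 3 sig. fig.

3.51

Setup A: H = 35²/(4.5×0.018) + 35 ≈ 15158.5 mm; DoF = Df − Dn = 5095.2 − 3055.3 ≈ 2039.9 mm.
Setup B: H = 55²/(1.8×0.029) + 55 ≈ 58005.2 mm; DoF = Df − Dn = 18436.5 − 11284.5 ≈ 7152.0 mm.
Ratio = 7152.0 / 2039.9 ≈ 3.51.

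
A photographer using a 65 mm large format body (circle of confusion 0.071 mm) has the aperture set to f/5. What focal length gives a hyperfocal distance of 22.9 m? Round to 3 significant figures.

From H = f²/(N·c) + f, with f ≪ H: f ≈ √(H·N·c) = √(22900 × 5 × 0.071) = √8129.5 ≈ 90.16 mm.
Exact: f² + N·c·f − N·c·H = 0 ⇒ f = (−N·c + √((N·c)² + 4·N·c·H))/2 = (−0.355 + √32518)/2 ≈ 89.986 mm ≈ 90.0 mm.

90.0 mm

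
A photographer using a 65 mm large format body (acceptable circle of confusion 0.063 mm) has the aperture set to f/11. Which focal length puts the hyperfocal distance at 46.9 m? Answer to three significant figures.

180 mm

From H = f²/(N·c) + f, with f ≪ H: f ≈ √(H·N·c) = √(46900 × 11 × 0.063) = √32502 ≈ 180.3 mm.
The +f correction barely moves this — solving exactly, f² + N·c·f − N·c·H = 0 ⇒ f = (−N·c + √((N·c)² + 4·N·c·H))/2 = (−0.693 + √130007)/2 ≈ 179.94 mm, so f ≈ 180 mm.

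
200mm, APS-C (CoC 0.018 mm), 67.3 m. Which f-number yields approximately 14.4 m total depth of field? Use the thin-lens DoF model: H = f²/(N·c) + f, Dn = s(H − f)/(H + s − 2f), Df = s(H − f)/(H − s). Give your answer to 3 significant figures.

Write h = H − f = f²/(N·c). The thin-lens limits are Dn = s·h/(h + (s−f)) and Df = s·h/(h − (s−f)), so DoF = Df − Dn = 2·s·(s−f)·h / (h² − (s−f)²).
That is a quadratic in h: DoF·h² − 2·s·(s−f)·h − DoF·(s−f)² = 0 ⇒ h = (s−f)·(s + √(s² + DoF²)) / DoF = 67100 × (67300 + √(67300² + 14400²)) / 14400 = 67100 × (67300 + 68823.3) / 14400 ≈ 634297 mm.
Then N = f²/(c·h) = 200² / (0.018 × 634297) = 40000 / 11417 ≈ 3.50.

f/3.50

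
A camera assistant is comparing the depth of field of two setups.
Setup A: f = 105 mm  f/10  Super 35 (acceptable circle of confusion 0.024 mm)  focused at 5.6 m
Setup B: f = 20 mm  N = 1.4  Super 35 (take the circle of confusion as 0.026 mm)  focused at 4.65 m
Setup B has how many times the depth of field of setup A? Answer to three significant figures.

3.51

Setup A: H = 105²/(10×0.024) + 105 ≈ 46042.5 mm; DoF = Df − Dn = 6360.9 − 5001.7 ≈ 1359.2 mm.
Setup B: H = 20²/(1.4×0.026) + 20 ≈ 11009.0 mm; DoF = Df − Dn = 8035.7 − 3271.6 ≈ 4764.1 mm.
Ratio = 4764.1 / 1359.2 ≈ 3.51.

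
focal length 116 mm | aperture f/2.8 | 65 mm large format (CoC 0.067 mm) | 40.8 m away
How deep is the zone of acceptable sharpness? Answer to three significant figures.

Hyperfocal distance H = f²/(N·c) + f = 116²/(2.8 × 0.067) + 116 = 13456/0.1876 + 116 ≈ 71843.1 mm ≈ 71.84 m.
Near limit Dn = s·(H − f)/(H + s − 2f) = 40800 × (71843.1 − 116) / (71843.1 + 40800 − 2 × 116) = 40800 × 71727.1 / 112411.1 ≈ 26034 mm.
Far limit Df = s·(H − f)/(H − s) = 40800 × (71843.1 − 116) / (71843.1 − 40800) = 40800 × 71727.1 / 31043.1 ≈ 94271 mm.
Depth of field = Df − Dn = 94271 − 26034 ≈ 68237 mm ≈ 68.2 m.

68.2 m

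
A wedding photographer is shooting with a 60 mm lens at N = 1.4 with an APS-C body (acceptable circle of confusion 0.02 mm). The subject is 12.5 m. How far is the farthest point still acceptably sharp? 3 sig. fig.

Hyperfocal distance H = f²/(N·c) + f = 60²/(1.4 × 0.02) + 60 = 3600/0.028 + 60 ≈ 128631.4 mm ≈ 128.6 m.
Far limit Df = s·(H − f)/(H − s) = 12500 × (128631.4 − 60) / (128631.4 − 12500) = 12500 × 128571.4 / 116131.4 ≈ 13839 mm ≈ 13.8 m.

13.8 m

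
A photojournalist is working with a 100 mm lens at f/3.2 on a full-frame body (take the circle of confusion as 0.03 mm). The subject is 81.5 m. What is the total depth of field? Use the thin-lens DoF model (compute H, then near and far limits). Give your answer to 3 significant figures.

Hyperfocal distance H = f²/(N·c) + f = 100²/(3.2 × 0.03) + 100 = 10000/0.096 + 100 ≈ 104266.7 mm ≈ 104.3 m.
Near limit Dn = s·(H − f)/(H + s − 2f) = 81500 × (104266.7 − 100) / (104266.7 + 81500 − 2 × 100) = 81500 × 104166.7 / 185566.7 ≈ 45750 mm.
Far limit Df = s·(H − f)/(H − s) = 81500 × (104266.7 − 100) / (104266.7 − 81500) = 81500 × 104166.7 / 22766.7 ≈ 372895 mm.
Depth of field = Df − Dn = 372895 − 45750 ≈ 327145 mm ≈ 327 m.

327 m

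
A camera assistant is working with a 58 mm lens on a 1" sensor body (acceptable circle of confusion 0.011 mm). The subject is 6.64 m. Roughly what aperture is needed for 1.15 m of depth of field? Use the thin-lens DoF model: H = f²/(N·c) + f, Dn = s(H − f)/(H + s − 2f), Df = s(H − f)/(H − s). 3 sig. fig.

f/3.99

Write h = H − f = f²/(N·c). The thin-lens limits are Dn = s·h/(h + (s−f)) and Df = s·h/(h − (s−f)), so DoF = Df − Dn = 2·s·(s−f)·h / (h² − (s−f)²).
That is a quadratic in h: DoF·h² − 2·s·(s−f)·h − DoF·(s−f)² = 0 ⇒ h = (s−f)·(s + √(s² + DoF²)) / DoF = 6582 × (6640 + √(6640² + 1150²)) / 1150 = 6582 × (6640 + 6738.85) / 1150 ≈ 76574 mm.
Then N = f²/(c·h) = 58² / (0.011 × 76574) = 3364 / 842.31 ≈ 3.99.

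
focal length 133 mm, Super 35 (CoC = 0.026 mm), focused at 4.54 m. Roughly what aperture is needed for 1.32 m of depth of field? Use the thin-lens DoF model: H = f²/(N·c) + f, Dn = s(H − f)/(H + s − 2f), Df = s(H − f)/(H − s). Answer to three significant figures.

f/22

Write h = H − f = f²/(N·c). The thin-lens limits are Dn = s·h/(h + (s−f)) and Df = s·h/(h − (s−f)), so DoF = Df − Dn = 2·s·(s−f)·h / (h² − (s−f)²).
That is a quadratic in h: DoF·h² − 2·s·(s−f)·h − DoF·(s−f)² = 0 ⇒ h = (s−f)·(s + √(s² + DoF²)) / DoF = 4407 × (4540 + √(4540² + 1320²)) / 1320 = 4407 × (4540 + 4728.00) / 1320 ≈ 30942 mm.
Then N = f²/(c·h) = 133² / (0.026 × 30942) = 17689 / 804.50 ≈ 22.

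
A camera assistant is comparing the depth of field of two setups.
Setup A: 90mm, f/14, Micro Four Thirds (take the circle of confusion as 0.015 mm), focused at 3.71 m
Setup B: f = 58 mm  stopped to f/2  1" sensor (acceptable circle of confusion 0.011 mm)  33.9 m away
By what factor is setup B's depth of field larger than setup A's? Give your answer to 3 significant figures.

Setup A: H = 90²/(14×0.015) + 90 ≈ 38661.4 mm; DoF = Df − Dn = 4094.25 − 3391.68 ≈ 702.57 mm.
Setup B: H = 58²/(2×0.011) + 58 ≈ 152967.1 mm; DoF = Df − Dn = 43535 − 27757 ≈ 15778 mm.
Ratio = 15778 / 702.57 ≈ 22.5.

22.5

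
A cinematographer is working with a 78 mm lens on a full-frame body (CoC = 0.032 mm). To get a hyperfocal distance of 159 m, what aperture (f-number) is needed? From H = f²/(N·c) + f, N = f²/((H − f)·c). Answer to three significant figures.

f/1.20

Rearrange H = f²/(N·c) + f for N: N = f² / ((H − f)·c).
N = 78² / ((159000 − 78) × 0.032) = 6084 / 5086 ≈ 1.20.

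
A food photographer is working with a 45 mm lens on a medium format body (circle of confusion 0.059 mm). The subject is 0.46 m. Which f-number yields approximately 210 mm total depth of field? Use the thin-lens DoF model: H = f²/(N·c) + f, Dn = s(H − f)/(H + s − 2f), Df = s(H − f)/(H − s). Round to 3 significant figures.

Write h = H − f = f²/(N·c). The thin-lens limits are Dn = s·h/(h + (s−f)) and Df = s·h/(h − (s−f)), so DoF = Df − Dn = 2·s·(s−f)·h / (h² − (s−f)²).
That is a quadratic in h: DoF·h² − 2·s·(s−f)·h − DoF·(s−f)² = 0 ⇒ h = (s−f)·(s + √(s² + DoF²)) / DoF = 415 × (460 + √(460² + 210²)) / 210 = 415 × (460 + 505.668) / 210 ≈ 1908.3 mm.
Then N = f²/(c·h) = 45² / (0.059 × 1908.3) = 2025 / 112.59 ≈ 18.

f/18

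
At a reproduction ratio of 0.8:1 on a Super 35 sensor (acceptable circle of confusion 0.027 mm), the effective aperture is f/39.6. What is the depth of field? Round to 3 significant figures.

3.34 mm

At magnification m, DoF ≈ 2·N_eff·c/m² = 2 × 39.6 × 0.027 / 0.8² = 2.138 / 0.64 ≈ 3.34 mm.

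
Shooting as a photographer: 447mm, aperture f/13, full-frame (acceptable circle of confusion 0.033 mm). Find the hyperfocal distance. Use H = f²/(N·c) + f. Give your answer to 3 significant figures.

466 m

Hyperfocal distance H = f²/(N·c) + f = 447²/(13 × 0.033) + 447 = 199809/0.429 + 447 ≈ 466202.2 mm ≈ 466 m.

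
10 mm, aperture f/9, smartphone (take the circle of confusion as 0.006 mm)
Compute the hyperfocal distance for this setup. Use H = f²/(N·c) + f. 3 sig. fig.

1.86 m

Hyperfocal distance H = f²/(N·c) + f = 10²/(9 × 0.006) + 10 = 100/0.054 + 10 ≈ 1861.9 mm ≈ 1.86 m.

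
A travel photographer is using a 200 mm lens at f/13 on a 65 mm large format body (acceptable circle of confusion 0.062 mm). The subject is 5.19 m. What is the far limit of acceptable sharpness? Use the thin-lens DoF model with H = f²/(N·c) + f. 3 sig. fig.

Hyperfocal distance H = f²/(N·c) + f = 200²/(13 × 0.062) + 200 = 40000/0.806 + 200 ≈ 49827.8 mm ≈ 49.83 m.
Far limit Df = s·(H − f)/(H − s) = 5190 × (49827.8 − 200) / (49827.8 − 5190) = 5190 × 49627.8 / 44637.8 ≈ 5770.2 mm ≈ 5.77 m.

5.77 m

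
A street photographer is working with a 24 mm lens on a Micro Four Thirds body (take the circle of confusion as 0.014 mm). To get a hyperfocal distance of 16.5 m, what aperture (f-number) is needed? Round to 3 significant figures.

Rearrange H = f²/(N·c) + f for N: N = f² / ((H − f)·c).
N = 24² / ((16500 − 24) × 0.014) = 576 / 230.7 ≈ 2.50.

f/2.50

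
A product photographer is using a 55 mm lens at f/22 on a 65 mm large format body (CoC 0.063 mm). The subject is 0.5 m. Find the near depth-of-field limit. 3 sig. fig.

415 mm

Hyperfocal distance H = f²/(N·c) + f = 55²/(22 × 0.063) + 55 = 3025/1.386 + 55 ≈ 2237.5 mm ≈ 2.238 m.
Near limit Dn = s·(H − f)/(H + s − 2f) = 500 × (2237.5 − 55) / (2237.5 + 500 − 2 × 55) = 500 × 2182.5 / 2627.5 ≈ 415.32 mm.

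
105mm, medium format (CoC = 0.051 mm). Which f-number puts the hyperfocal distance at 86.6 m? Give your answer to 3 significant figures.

Rearrange H = f²/(N·c) + f for N: N = f² / ((H − f)·c).
N = 105² / ((86600 − 105) × 0.051) = 11025 / 4411 ≈ 2.50.

f/2.50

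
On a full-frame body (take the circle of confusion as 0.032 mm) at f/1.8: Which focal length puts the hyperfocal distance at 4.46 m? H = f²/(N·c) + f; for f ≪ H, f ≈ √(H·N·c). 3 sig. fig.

16.0 mm

From H = f²/(N·c) + f, with f ≪ H: f ≈ √(H·N·c) = √(4460 × 1.8 × 0.032) = √256.90 ≈ 16.03 mm.
The +f correction barely moves this — solving exactly, f² + N·c·f − N·c·H = 0 ⇒ f = (−N·c + √((N·c)² + 4·N·c·H))/2 = (−0.0576 + √1027.6)/2 ≈ 15.999 mm, so f ≈ 16.0 mm.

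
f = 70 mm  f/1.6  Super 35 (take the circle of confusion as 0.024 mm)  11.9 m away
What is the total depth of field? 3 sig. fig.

2.23 m

Hyperfocal distance H = f²/(N·c) + f = 70²/(1.6 × 0.024) + 70 = 4900/0.0384 + 70 ≈ 127674.2 mm ≈ 127.7 m.
Near limit Dn = s·(H − f)/(H + s − 2f) = 11900 × (127674.2 − 70) / (127674.2 + 11900 − 2 × 70) = 11900 × 127604.2 / 139434.2 ≈ 10890.4 mm.
Far limit Df = s·(H − f)/(H − s) = 11900 × (127674.2 − 70) / (127674.2 − 11900) = 11900 × 127604.2 / 115774.2 ≈ 13116.0 mm.
Depth of field = Df − Dn = 13116.0 − 10890.4 ≈ 2225.6 mm ≈ 2.23 m.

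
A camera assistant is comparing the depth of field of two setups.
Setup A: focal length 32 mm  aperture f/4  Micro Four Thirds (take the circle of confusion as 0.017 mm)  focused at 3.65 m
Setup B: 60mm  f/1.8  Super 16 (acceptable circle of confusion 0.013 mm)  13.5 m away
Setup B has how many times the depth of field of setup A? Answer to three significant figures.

1.28

Setup A: H = 32²/(4×0.017) + 32 ≈ 15090.8 mm; DoF = Df − Dn = 4804.3 − 2942.9 ≈ 1861.4 mm.
Setup B: H = 60²/(1.8×0.013) + 60 ≈ 153906.2 mm; DoF = Df − Dn = 14792.3 − 12415.4 ≈ 2376.9 mm.
Ratio = 2376.9 / 1861.4 ≈ 1.28.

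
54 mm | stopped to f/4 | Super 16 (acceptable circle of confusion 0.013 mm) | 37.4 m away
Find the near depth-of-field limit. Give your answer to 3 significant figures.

Hyperfocal distance H = f²/(N·c) + f = 54²/(4 × 0.013) + 54 = 2916/0.052 + 54 ≈ 56130.9 mm ≈ 56.13 m.
Near limit Dn = s·(H − f)/(H + s − 2f) = 37400 × (56130.9 − 54) / (56130.9 + 37400 − 2 × 54) = 37400 × 56076.9 / 93422.9 ≈ 22449 mm ≈ 22.4 m.

22.4 m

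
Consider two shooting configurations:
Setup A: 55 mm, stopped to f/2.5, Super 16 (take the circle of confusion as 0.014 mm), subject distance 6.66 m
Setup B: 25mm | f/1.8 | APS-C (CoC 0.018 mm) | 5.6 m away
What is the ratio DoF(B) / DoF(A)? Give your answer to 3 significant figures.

3.45

Setup A: H = 55²/(2.5×0.014) + 55 ≈ 86483.6 mm; DoF = Df − Dn = 7211.1 − 6187.2 ≈ 1023.9 mm.
Setup B: H = 25²/(1.8×0.018) + 25 ≈ 19315.1 mm; DoF = Df − Dn = 7876.3 − 4344.4 ≈ 3531.9 mm.
Ratio = 3531.9 / 1023.9 ≈ 3.45.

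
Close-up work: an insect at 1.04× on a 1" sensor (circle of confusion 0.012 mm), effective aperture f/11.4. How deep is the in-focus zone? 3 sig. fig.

At magnification m, DoF ≈ 2·N_eff·c/m² = 2 × 11.4 × 0.012 / 1.04² = 0.2736 / 1.082 ≈ 0.253 mm.

0.253 mm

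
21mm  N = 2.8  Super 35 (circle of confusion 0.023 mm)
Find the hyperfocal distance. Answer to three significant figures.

Hyperfocal distance H = f²/(N·c) + f = 21²/(2.8 × 0.023) + 21 = 441/0.0644 + 21 ≈ 6868.8 mm ≈ 6.87 m.

6.87 m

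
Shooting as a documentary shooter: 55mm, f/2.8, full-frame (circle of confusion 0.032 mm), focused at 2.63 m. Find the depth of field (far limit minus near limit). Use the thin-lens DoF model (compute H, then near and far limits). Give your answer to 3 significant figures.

Hyperfocal distance H = f²/(N·c) + f = 55²/(2.8 × 0.032) + 55 = 3025/0.0896 + 55 ≈ 33816.2 mm ≈ 33.82 m.
Near limit Dn = s·(H − f)/(H + s − 2f) = 2630 × (33816.2 − 55) / (33816.2 + 2630 − 2 × 55) = 2630 × 33761.2 / 36336.2 ≈ 2443.62 mm.
Far limit Df = s·(H − f)/(H − s) = 2630 × (33816.2 − 55) / (33816.2 − 2630) = 2630 × 33761.2 / 31186.2 ≈ 2847.16 mm.
Depth of field = Df − Dn = 2847.16 − 2443.62 ≈ 403.54 mm.

404 mm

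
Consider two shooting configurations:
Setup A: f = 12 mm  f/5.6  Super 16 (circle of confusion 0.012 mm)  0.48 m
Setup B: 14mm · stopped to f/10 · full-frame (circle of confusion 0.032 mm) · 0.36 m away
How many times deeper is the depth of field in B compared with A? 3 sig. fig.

2.71

Setup A: H = 12²/(5.6×0.012) + 12 ≈ 2154.9 mm; DoF = Df − Dn = 614.12 − 393.96 ≈ 220.16 mm.
Setup B: H = 14²/(10×0.032) + 14 ≈ 626.5 mm; DoF = Df − Dn = 827.39 − 230.05 ≈ 597.34 mm.
Ratio = 597.34 / 220.16 ≈ 2.71.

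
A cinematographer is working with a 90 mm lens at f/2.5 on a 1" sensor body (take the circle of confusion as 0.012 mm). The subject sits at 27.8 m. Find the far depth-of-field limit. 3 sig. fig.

Hyperfocal distance H = f²/(N·c) + f = 90²/(2.5 × 0.012) + 90 = 8100/0.03 + 90 ≈ 270090.0 mm ≈ 270.1 m.
Far limit Df = s·(H − f)/(H − s) = 27800 × (270090.0 − 90) / (270090.0 − 27800) = 27800 × 270000.0 / 242290.0 ≈ 30979 mm ≈ 31.0 m.

31.0 m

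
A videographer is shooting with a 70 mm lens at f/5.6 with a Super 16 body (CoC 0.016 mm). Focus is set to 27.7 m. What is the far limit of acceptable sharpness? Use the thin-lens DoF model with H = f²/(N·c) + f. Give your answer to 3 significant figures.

Hyperfocal distance H = f²/(N·c) + f = 70²/(5.6 × 0.016) + 70 = 4900/0.0896 + 70 ≈ 54757.5 mm ≈ 54.76 m.
Far limit Df = s·(H − f)/(H − s) = 27700 × (54757.5 − 70) / (54757.5 − 27700) = 27700 × 54687.5 / 27057.5 ≈ 55986 mm ≈ 56.0 m.

56.0 m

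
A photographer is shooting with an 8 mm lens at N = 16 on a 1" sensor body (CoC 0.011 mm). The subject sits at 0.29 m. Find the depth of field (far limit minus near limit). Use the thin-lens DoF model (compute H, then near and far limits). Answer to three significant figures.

Hyperfocal distance H = f²/(N·c) + f = 8²/(16 × 0.011) + 8 = 64/0.176 + 8 ≈ 371.6 mm ≈ 0.372 m.
Near limit Dn = s·(H − f)/(H + s − 2f) = 290 × (371.6 − 8) / (371.6 + 290 − 2 × 8) = 290 × 363.6 / 645.6 ≈ 163.3 mm.
Far limit Df = s·(H − f)/(H − s) = 290 × (371.6 − 8) / (371.6 − 290) = 290 × 363.6 / 81.6 ≈ 1291.8 mm.
Depth of field = Df − Dn = 1291.8 − 163.3 ≈ 1128.5 mm ≈ 1.13 m.

1.13 m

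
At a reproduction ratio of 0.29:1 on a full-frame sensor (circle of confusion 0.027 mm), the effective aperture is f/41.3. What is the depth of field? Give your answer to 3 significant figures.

26.5 mm

At magnification m, DoF ≈ 2·N_eff·c/m² = 2 × 41.3 × 0.027 / 0.29² = 2.23 / 0.0841 ≈ 26.5 mm.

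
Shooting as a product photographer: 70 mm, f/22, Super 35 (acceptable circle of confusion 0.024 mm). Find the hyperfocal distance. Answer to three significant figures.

Hyperfocal distance H = f²/(N·c) + f = 70²/(22 × 0.024) + 70 = 4900/0.528 + 70 ≈ 9350.3 mm ≈ 9.35 m.

9.35 m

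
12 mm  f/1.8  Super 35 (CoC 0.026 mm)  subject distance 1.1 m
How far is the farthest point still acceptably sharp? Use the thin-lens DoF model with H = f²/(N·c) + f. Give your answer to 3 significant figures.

Hyperfocal distance H = f²/(N·c) + f = 12²/(1.8 × 0.026) + 12 = 144/0.0468 + 12 ≈ 3088.9 mm ≈ 3.089 m.
Far limit Df = s·(H − f)/(H − s) = 1100 × (3088.9 − 12) / (3088.9 − 1100) = 1100 × 3076.9 / 1988.9 ≈ 1701.7 mm ≈ 1.70 m.

1.70 m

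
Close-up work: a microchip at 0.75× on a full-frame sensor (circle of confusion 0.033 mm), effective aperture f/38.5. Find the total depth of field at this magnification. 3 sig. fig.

4.52 mm

At magnification m, DoF ≈ 2·N_eff·c/m² = 2 × 38.5 × 0.033 / 0.75² = 2.541 / 0.5625 ≈ 4.52 mm.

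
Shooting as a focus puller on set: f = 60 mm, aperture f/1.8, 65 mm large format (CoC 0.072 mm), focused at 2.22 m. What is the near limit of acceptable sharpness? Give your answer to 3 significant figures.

Hyperfocal distance H = f²/(N·c) + f = 60²/(1.8 × 0.072) + 60 = 3600/0.1296 + 60 ≈ 27837.8 mm ≈ 27.84 m.
Near limit Dn = s·(H − f)/(H + s − 2f) = 2220 × (27837.8 − 60) / (27837.8 + 2220 − 2 × 60) = 2220 × 27777.8 / 29937.8 ≈ 2059.8 mm ≈ 2.06 m.

2.06 m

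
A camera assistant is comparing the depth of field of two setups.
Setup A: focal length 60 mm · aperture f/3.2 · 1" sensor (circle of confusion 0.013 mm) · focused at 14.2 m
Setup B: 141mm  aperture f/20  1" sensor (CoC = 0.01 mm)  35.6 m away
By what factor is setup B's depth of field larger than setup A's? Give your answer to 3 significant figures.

Setup A: H = 60²/(3.2×0.013) + 60 ≈ 86598.5 mm; DoF = Df − Dn = 16973.4 − 12205.7 ≈ 4767.7 mm.
Setup B: H = 141²/(20×0.01) + 141 ≈ 99546.0 mm; DoF = Df − Dn = 55341 − 26240 ≈ 29101 mm.
Ratio = 29101 / 4767.7 ≈ 6.10.

6.10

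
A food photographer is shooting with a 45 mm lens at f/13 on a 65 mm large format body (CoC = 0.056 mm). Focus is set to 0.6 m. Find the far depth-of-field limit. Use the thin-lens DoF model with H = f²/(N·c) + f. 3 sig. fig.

Hyperfocal distance H = f²/(N·c) + f = 45²/(13 × 0.056) + 45 = 2025/0.728 + 45 ≈ 2826.6 mm ≈ 2.827 m.
Far limit Df = s·(H − f)/(H − s) = 600 × (2826.6 − 45) / (2826.6 − 600) = 600 × 2781.6 / 2226.6 ≈ 749.56 mm ≈ 0.750 m.

0.750 m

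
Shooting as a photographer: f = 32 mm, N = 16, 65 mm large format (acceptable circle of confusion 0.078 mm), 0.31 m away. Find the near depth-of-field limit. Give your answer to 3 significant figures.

232 mm

Hyperfocal distance H = f²/(N·c) + f = 32²/(16 × 0.078) + 32 = 1024/1.248 + 32 ≈ 852.5 mm ≈ 0.853 m.
Near limit Dn = s·(H − f)/(H + s − 2f) = 310 × (852.5 − 32) / (852.5 + 310 − 2 × 32) = 310 × 820.5 / 1098.5 ≈ 231.55 mm.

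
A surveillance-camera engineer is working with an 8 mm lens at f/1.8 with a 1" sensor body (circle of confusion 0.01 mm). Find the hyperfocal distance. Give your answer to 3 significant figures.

3.56 m

Hyperfocal distance H = f²/(N·c) + f = 8²/(1.8 × 0.01) + 8 = 64/0.018 + 8 ≈ 3563.6 mm ≈ 3.56 m.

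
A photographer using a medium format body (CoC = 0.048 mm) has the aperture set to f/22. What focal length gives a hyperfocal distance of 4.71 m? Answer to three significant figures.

From H = f²/(N·c) + f, with f ≪ H: f ≈ √(H·N·c) = √(4710 × 22 × 0.048) = √4973.8 ≈ 70.52 mm.
Exact: f² + N·c·f − N·c·H = 0 ⇒ f = (−N·c + √((N·c)² + 4·N·c·H))/2 = (−1.056 + √19896)/2 ≈ 69.999 mm ≈ 70.0 mm.

70.0 mm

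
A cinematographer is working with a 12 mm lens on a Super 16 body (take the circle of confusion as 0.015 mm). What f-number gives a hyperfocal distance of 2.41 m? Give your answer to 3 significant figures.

f/4

Rearrange H = f²/(N·c) + f for N: N = f² / ((H − f)·c).
N = 12² / ((2410 − 12) × 0.015) = 144 / 35.97 ≈ 4.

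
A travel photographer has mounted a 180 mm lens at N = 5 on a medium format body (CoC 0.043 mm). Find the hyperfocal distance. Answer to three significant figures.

151 m

Hyperfocal distance H = f²/(N·c) + f = 180²/(5 × 0.043) + 180 = 32400/0.215 + 180 ≈ 150877.7 mm ≈ 151 m.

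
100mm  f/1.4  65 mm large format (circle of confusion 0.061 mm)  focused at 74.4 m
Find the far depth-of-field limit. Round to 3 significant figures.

204 m

Hyperfocal distance H = f²/(N·c) + f = 100²/(1.4 × 0.061) + 100 = 10000/0.0854 + 100 ≈ 117196.0 mm ≈ 117.2 m.
Far limit Df = s·(H − f)/(H − s) = 74400 × (117196.0 − 100) / (117196.0 − 74400) = 74400 × 117096.0 / 42796.0 ≈ 203569 mm ≈ 204 m.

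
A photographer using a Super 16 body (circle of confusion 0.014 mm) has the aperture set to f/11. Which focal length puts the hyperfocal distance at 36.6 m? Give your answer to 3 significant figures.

From H = f²/(N·c) + f, with f ≪ H: f ≈ √(H·N·c) = √(36600 × 11 × 0.014) = √5636.4 ≈ 75.08 mm.
Exact: f² + N·c·f − N·c·H = 0 ⇒ f = (−N·c + √((N·c)² + 4·N·c·H))/2 = (−0.154 + √22546)/2 ≈ 74.999 mm ≈ 75.0 mm.

75.0 mm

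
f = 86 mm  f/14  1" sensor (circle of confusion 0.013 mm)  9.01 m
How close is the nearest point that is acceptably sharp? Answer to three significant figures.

7.39 m

Hyperfocal distance H = f²/(N·c) + f = 86²/(14 × 0.013) + 86 = 7396/0.182 + 86 ≈ 40723.4 mm ≈ 40.72 m.
Near limit Dn = s·(H − f)/(H + s − 2f) = 9010 × (40723.4 − 86) / (40723.4 + 9010 − 2 × 86) = 9010 × 40637.4 / 49561.4 ≈ 7387.7 mm ≈ 7.39 m.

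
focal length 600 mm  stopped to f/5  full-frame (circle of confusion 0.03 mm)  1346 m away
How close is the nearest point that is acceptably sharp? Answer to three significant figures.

862 m

Hyperfocal distance H = f²/(N·c) + f = 600²/(5 × 0.03) + 600 = 360000/0.15 + 600 ≈ 2400600.0 mm ≈ 2401 m.
Near limit Dn = s·(H − f)/(H + s − 2f) = 1346000 × (2400600.0 − 600) / (2400600.0 + 1346000 − 2 × 600) = 1346000 × 2400000.0 / 3745400.0 ≈ 862498 mm ≈ 862 m.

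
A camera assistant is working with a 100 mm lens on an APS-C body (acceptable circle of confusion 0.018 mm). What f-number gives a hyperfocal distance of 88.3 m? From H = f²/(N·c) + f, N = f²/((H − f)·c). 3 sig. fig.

Rearrange H = f²/(N·c) + f for N: N = f² / ((H − f)·c).
N = 100² / ((88300 − 100) × 0.018) = 10000 / 1588 ≈ 6.30.

f/6.30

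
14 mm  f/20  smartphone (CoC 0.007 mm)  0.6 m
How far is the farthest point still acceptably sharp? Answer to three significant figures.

1.03 m

Hyperfocal distance H = f²/(N·c) + f = 14²/(20 × 0.007) + 14 = 196/0.14 + 14 ≈ 1414.0 mm ≈ 1.414 m.
Far limit Df = s·(H − f)/(H − s) = 600 × (1414.0 − 14) / (1414.0 − 600) = 600 × 1400.0 / 814.0 ≈ 1031.9 mm ≈ 1.03 m.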